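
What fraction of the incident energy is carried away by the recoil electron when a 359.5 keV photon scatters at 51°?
0.2068 (or 20.68%)

Calculate initial and final photon energies:

Initial: E₀ = 359.5 keV → λ₀ = 3.4488 pm
Compton shift: Δλ = 0.8994 pm
Final wavelength: λ' = 4.3482 pm
Final energy: E' = 285.1405 keV

Fractional energy loss:
(E₀ - E')/E₀ = (359.5000 - 285.1405)/359.5000
= 74.3595/359.5000
= 0.2068
= 20.68%

(Intermediate values are shown rounded; full precision is carried through to the final answer.)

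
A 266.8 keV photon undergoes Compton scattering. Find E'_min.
130.5137 keV (at θ = 180°)

The scattered photon has minimum energy when its wavelength is maximum, i.e., when the Compton shift Δλ = λ_C(1 − cos θ) is maximum. This occurs at θ = 180° (backscattering), giving Δλ_max = 2λ_C = 4.8526 pm.

Initial wavelength: λ₀ = hc/E₀ = 4.6471 pm
Maximum final wavelength: λ'_max = λ₀ + 2λ_C = 4.6471 + 4.8526 = 9.4997 pm
Minimum final energy: E'_min = hc/λ'_max = 130.5137 keV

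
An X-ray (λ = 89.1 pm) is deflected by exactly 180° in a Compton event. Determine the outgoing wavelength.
93.9526 pm

Using the Compton formula: λ' = λ + λ_C(1 − cos θ)

For θ = 180°, cos θ = -1 (exact) = -1.0000, so:
1 − cos 180° = 1 − (-1) = 2.0000

Δλ = λ_C × 2.0000 = 2.4263 × 2.0000 = 4.8526 pm

λ' = 89.1 + 4.8526 = 93.9526 pm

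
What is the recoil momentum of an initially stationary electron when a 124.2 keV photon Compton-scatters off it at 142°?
1.0671e-22 kg·m/s

The electron is initially at rest, so by conservation of momentum:
p⃗_e = p⃗₀ − p⃗'  (incident photon momentum minus scattered photon momentum)

Photon momentum magnitudes (p = h/λ = E/c):
λ₀ = hc/E₀ = 9.9826 pm → p₀ = h/λ₀ = 6.6376e-23 kg·m/s
Δλ = λ_C(1 − cos 142°) = 4.3383 pm
λ' = 14.3209 pm → p' = h/λ' = 4.6269e-23 kg·m/s

The scattered photon makes angle θ = 142° with the incident direction, so by the law of cosines:
|p⃗_e|² = p₀² + p'² − 2p₀p'cos θ
|p⃗_e|² = (6.6376e-23)² + (4.6269e-23)² − 2·6.6376e-23·4.6269e-23·cos(142°)
|p⃗_e| = 1.0671e-22 kg·m/s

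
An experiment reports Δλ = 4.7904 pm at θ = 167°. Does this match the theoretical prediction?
Yes, consistent

Calculate the expected shift for θ = 167°:

Δλ_expected = λ_C(1 - cos(167°))
Δλ_expected = 2.4263 × (1 - cos(167°))
Δλ_expected = 2.4263 × 1.9744
Δλ_expected = 4.7904 pm

Given shift: 4.7904 pm
Expected shift: 4.7904 pm
Difference: 0.0000 pm

The values match. This is consistent with Compton scattering at the stated angle.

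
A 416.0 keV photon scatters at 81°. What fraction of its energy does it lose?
0.4071 (or 40.71%)

Calculate initial and final photon energies:

Initial: E₀ = 416.0 keV → λ₀ = 2.9804 pm
Compton shift: Δλ = 2.0468 pm
Final wavelength: λ' = 5.0271 pm
Final energy: E' = 246.6296 keV

Fractional energy loss:
(E₀ - E')/E₀ = (416.0000 - 246.6296)/416.0000
= 169.3704/416.0000
= 0.4071
= 40.71%

(Intermediate values are shown rounded; full precision is carried through to the final answer.)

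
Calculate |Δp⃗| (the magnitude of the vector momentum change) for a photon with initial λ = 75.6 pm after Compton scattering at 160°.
1.6757e-23 kg·m/s

Photon momentum magnitude is p = h/λ.

Initial momentum:
p₀ = h/λ = 6.6261e-34/7.5600e-11 = 8.7646e-24 kg·m/s

After scattering:
λ' = λ + Δλ = 75.6 + 4.7063 = 80.3063 pm
p' = h/λ' = 6.6261e-34/8.0306e-11 = 8.2510e-24 kg·m/s

Momentum is a vector; the scattered photon's direction makes angle θ = 160° with the incident direction. The magnitude of the vector change Δp⃗ = p⃗₀ − p⃗' is found from the law of cosines:
|Δp⃗|² = p₀² + p'² − 2p₀p'cos θ
|Δp⃗|² = (8.7646e-24)² + (8.2510e-24)² − 2·8.7646e-24·8.2510e-24·cos(160°)
|Δp⃗| = 1.6757e-23 kg·m/s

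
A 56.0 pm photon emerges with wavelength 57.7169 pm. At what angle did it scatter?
73.00°

First find the wavelength shift:
Δλ = λ' - λ = 57.7169 - 56.0 = 1.7169 pm

Using Δλ = λ_C(1 - cos θ), with λ_C = h/(m_e·c) ≈ 2.42631024 pm:
cos θ = 1 - Δλ/λ_C
cos θ = 1 - 1.7169/2.42631024
cos θ = 0.292382

θ = arccos(0.292382)
θ = 73.00°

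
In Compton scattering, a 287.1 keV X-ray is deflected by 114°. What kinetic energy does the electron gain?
126.7414 keV

By energy conservation: K_e = E_initial - E_final

First find the scattered photon energy:
Initial wavelength: λ = hc/E = 4.3185 pm
Compton shift: Δλ = λ_C(1 - cos(114°)) = 3.4132 pm
Final wavelength: λ' = 4.3185 + 3.4132 = 7.7317 pm
Final photon energy: E' = hc/λ' = 160.3586 keV

Electron kinetic energy:
K_e = E - E' = 287.1000 - 160.3586 = 126.7414 keV

(Intermediate values are shown rounded; full precision is carried through to the final answer.)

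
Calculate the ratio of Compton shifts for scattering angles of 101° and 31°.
101° produces the larger shift by a factor of 8.337

Calculate both shifts using Δλ = λ_C(1 - cos θ):

For θ₁ = 31°:
Δλ₁ = 2.4263 × (1 - cos(31°))
Δλ₁ = 2.4263 × 0.1428
Δλ₁ = 0.3466 pm

For θ₂ = 101°:
Δλ₂ = 2.4263 × (1 - cos(101°))
Δλ₂ = 2.4263 × 1.1908
Δλ₂ = 2.8893 pm

The 101° angle produces the larger shift.
Ratio: 2.8893/0.3466 = 8.337

(Intermediate values are shown rounded; full precision is carried through to the final answer.)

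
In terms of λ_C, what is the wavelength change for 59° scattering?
0.4850 λ_C

The Compton shift formula is:
Δλ = λ_C(1 - cos θ)

Dividing both sides by λ_C:
Δλ/λ_C = 1 - cos θ

For θ = 59°:
Δλ/λ_C = 1 - cos(59°)
Δλ/λ_C = 1 - 0.5150
Δλ/λ_C = 0.4850

This means the shift is 0.4850 × λ_C = 1.1767 pm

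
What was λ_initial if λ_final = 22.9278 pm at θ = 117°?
19.4000 pm

From λ' = λ + Δλ, we have λ = λ' - Δλ

First calculate the Compton shift:
Δλ = λ_C(1 - cos θ)
Δλ = 2.4263 × (1 - cos(117°))
Δλ = 2.4263 × 1.4540
Δλ = 3.5278 pm

Initial wavelength:
λ = λ' - Δλ
λ = 22.9278 - 3.5278
λ = 19.4000 pm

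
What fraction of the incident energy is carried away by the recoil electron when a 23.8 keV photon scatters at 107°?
0.0568 (or 5.68%)

Calculate initial and final photon energies:

Initial: E₀ = 23.8 keV → λ₀ = 52.0942 pm
Compton shift: Δλ = 3.1357 pm
Final wavelength: λ' = 55.2299 pm
Final energy: E' = 22.4487 keV

Fractional energy loss:
(E₀ - E')/E₀ = (23.8000 - 22.4487)/23.8000
= 1.3513/23.8000
= 0.0568
= 5.68%

(Intermediate values are shown rounded; full precision is carried through to the final answer.)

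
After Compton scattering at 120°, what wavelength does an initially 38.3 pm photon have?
41.9395 pm

Using the Compton formula: λ' = λ + λ_C(1 − cos θ)

For θ = 120°, cos θ = -1/2 (exact) = -0.5000, so:
1 − cos 120° = 1 − (-1/2) = 1.5000

Δλ = λ_C × 1.5000 = 2.4263 × 1.5000 = 3.6395 pm

λ' = 38.3 + 3.6395 = 41.9395 pm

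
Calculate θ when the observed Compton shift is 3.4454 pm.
114.84°

From the Compton formula Δλ = λ_C(1 - cos θ), we can solve for θ:

cos θ = 1 - Δλ/λ_C

Given:
- Δλ = 3.4454 pm
- λ_C = h/(m_e·c) ≈ 2.42631024 pm

cos θ = 1 - 3.4454/2.42631024
cos θ = 1 - 1.420016
cos θ = -0.420016

θ = arccos(-0.420016)
θ = 114.84°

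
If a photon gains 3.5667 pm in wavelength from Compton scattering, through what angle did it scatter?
118.03°

From the Compton formula Δλ = λ_C(1 - cos θ), we can solve for θ:

cos θ = 1 - Δλ/λ_C

Given:
- Δλ = 3.5667 pm
- λ_C = h/(m_e·c) ≈ 2.42631024 pm

cos θ = 1 - 3.5667/2.42631024
cos θ = 1 - 1.470010
cos θ = -0.470010

θ = arccos(-0.470010)
θ = 118.03°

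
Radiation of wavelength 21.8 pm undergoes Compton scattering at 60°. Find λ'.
23.0132 pm

Using the Compton formula: λ' = λ + λ_C(1 − cos θ)

For θ = 60°, cos θ = 1/2 (exact) = 0.5000, so:
1 − cos 60° = 1 − (1/2) = 0.5000

Δλ = λ_C × 0.5000 = 2.4263 × 0.5000 = 1.2132 pm

λ' = 21.8 + 1.2132 = 23.0132 pm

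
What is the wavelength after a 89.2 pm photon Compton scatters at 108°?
92.3761 pm

Using the Compton scattering formula:
λ' = λ + Δλ = λ + λ_C(1 - cos θ)

Given:
- Initial wavelength λ = 89.2 pm
- Scattering angle θ = 108°
- Compton wavelength λ_C ≈ 2.4263 pm

Calculate the shift:
Δλ = 2.4263 × (1 - cos(108°))
Δλ = 2.4263 × 1.3090
Δλ = 3.1761 pm

Final wavelength:
λ' = 89.2 + 3.1761 = 92.3761 pm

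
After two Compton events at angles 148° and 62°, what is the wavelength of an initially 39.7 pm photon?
45.4712 pm

Apply Compton shift twice:

First scattering at θ₁ = 148°:
Δλ₁ = λ_C(1 - cos(148°))
Δλ₁ = 2.4263 × 1.8480
Δλ₁ = 4.4839 pm

After first scattering:
λ₁ = 39.7 + 4.4839 = 44.1839 pm

Second scattering at θ₂ = 62°:
Δλ₂ = λ_C(1 - cos(62°))
Δλ₂ = 2.4263 × 0.5305
Δλ₂ = 1.2872 pm

Final wavelength:
λ₂ = 44.1839 + 1.2872 = 45.4712 pm

Total shift: Δλ_total = 4.4839 + 1.2872 = 5.7712 pm

(Intermediate values are shown rounded; full precision is carried through to the final answer.)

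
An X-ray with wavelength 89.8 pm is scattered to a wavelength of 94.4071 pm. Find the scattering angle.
154.00°

First find the wavelength shift:
Δλ = λ' - λ = 94.4071 - 89.8 = 4.6071 pm

Using Δλ = λ_C(1 - cos θ), with λ_C = h/(m_e·c) ≈ 2.42631024 pm:
cos θ = 1 - Δλ/λ_C
cos θ = 1 - 4.6071/2.42631024
cos θ = -0.898809

θ = arccos(-0.898809)
θ = 154.00°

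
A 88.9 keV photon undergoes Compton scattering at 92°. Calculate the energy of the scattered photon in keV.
75.3361 keV

First convert energy to wavelength:
λ = hc/E, with hc ≈ 1239.842 keV·pm (i.e. 1239.842 eV·nm)

For E = 88.9 keV = 88900 eV:
λ = 1239.842 keV·pm / 88.9 keV
λ = 13.9465 pm

Calculate the Compton shift:
Δλ = λ_C(1 - cos(92°)) = 2.4263 × 1.0349
Δλ = 2.5110 pm

Final wavelength:
λ' = 13.9465 + 2.5110 = 16.4575 pm

Final energy:
E' = hc/λ' = 1239.842 / 16.4575 = 75.3361 keV

(Intermediate values are shown rounded; full precision is carried through to the final answer.)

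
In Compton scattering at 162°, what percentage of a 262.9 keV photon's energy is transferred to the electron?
0.5009 (or 50.09%)

Calculate initial and final photon energies:

Initial: E₀ = 262.9 keV → λ₀ = 4.7160 pm
Compton shift: Δλ = 4.7339 pm
Final wavelength: λ' = 9.4499 pm
Final energy: E' = 131.2017 keV

Fractional energy loss:
(E₀ - E')/E₀ = (262.9000 - 131.2017)/262.9000
= 131.6983/262.9000
= 0.5009
= 50.09%

(Intermediate values are shown rounded; full precision is carried through to the final answer.)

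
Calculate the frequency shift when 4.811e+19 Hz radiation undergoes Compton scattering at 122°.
1.796e+19 Hz (decrease)

Convert frequency to wavelength (c = 299792458 m/s):
λ₀ = c/f₀ = 299792458/4.811e+19 = 6.2313959e-12 m = 6.2314 pm

Calculate Compton shift:
Δλ = λ_C(1 - cos(122°)) = 3.7121 pm

Final wavelength:
λ' = λ₀ + Δλ = 6.2314 + 3.7121 = 9.9435 pm

Final frequency:
f' = c/λ' = 299792458/9.9434547e-12 = 3.0149728e+19 Hz

Frequency shift (decrease):
Δf = f₀ - f' = 4.811e+19 - 3.0149728e+19 = 1.796e+19 Hz

(Intermediate values are shown rounded; full precision is carried through to the final answer.)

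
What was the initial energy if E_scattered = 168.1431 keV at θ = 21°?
171.9000 keV

Convert final energy to wavelength (hc ≈ 1239.842 keV·pm):
λ' = hc/E' = 1239.842 / 168.1431 = 7.3737 pm

Calculate the Compton shift:
Δλ = λ_C(1 - cos(21°))
Δλ = 2.4263 × (1 - cos(21°))
Δλ = 0.1612 pm

Initial wavelength:
λ = λ' - Δλ = 7.3737 - 0.1612 = 7.2126 pm

Initial energy:
E = hc/λ = 1239.842 / 7.2126 = 171.9000 keV

(Intermediate values are shown rounded; full precision is carried through to the final answer.)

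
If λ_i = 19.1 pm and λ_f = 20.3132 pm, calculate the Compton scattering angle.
60.00°

First find the wavelength shift:
Δλ = λ' - λ = 20.3132 - 19.1 = 1.2132 pm

Using Δλ = λ_C(1 - cos θ), with λ_C = h/(m_e·c) ≈ 2.42631024 pm:
cos θ = 1 - Δλ/λ_C
cos θ = 1 - 1.2132/2.42631024
cos θ = 0.499982

θ = arccos(0.499982)
θ = 60.00°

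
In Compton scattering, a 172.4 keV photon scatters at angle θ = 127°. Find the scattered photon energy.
111.9177 keV

First convert energy to wavelength:
λ = hc/E, with hc ≈ 1239.842 keV·pm (i.e. 1239.842 eV·nm)

For E = 172.4 keV = 172400 eV:
λ = 1239.842 keV·pm / 172.4 keV
λ = 7.1917 pm

Calculate the Compton shift:
Δλ = λ_C(1 - cos(127°)) = 2.4263 × 1.6018
Δλ = 3.8865 pm

Final wavelength:
λ' = 7.1917 + 3.8865 = 11.0782 pm

Final energy:
E' = hc/λ' = 1239.842 / 11.0782 = 111.9177 keV

(Intermediate values are shown rounded; full precision is carried through to the final answer.)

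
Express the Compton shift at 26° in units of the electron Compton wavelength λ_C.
0.1012 λ_C

The Compton shift formula is:
Δλ = λ_C(1 - cos θ)

Dividing both sides by λ_C:
Δλ/λ_C = 1 - cos θ

For θ = 26°:
Δλ/λ_C = 1 - cos(26°)
Δλ/λ_C = 1 - 0.8988
Δλ/λ_C = 0.1012

This means the shift is 0.1012 × λ_C = 0.2456 pm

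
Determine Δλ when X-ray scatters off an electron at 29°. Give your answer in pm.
0.3042 pm

Using the Compton scattering formula:
Δλ = λ_C(1 - cos θ)

where λ_C = h/(m_e·c) ≈ 2.4263 pm is the Compton wavelength of an electron.

For θ = 29°:
cos(29°) = 0.8746
1 - cos(29°) = 0.1254

Δλ = 2.4263 × 0.1254
Δλ = 0.3042 pm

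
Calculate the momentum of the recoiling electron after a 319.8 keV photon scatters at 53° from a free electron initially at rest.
1.4066e-22 kg·m/s

The electron is initially at rest, so by conservation of momentum:
p⃗_e = p⃗₀ − p⃗'  (incident photon momentum minus scattered photon momentum)

Photon momentum magnitudes (p = h/λ = E/c):
λ₀ = hc/E₀ = 3.8769 pm → p₀ = h/λ₀ = 1.7091e-22 kg·m/s
Δλ = λ_C(1 − cos 53°) = 0.9661 pm
λ' = 4.8430 pm → p' = h/λ' = 1.3682e-22 kg·m/s

The scattered photon makes angle θ = 53° with the incident direction, so by the law of cosines:
|p⃗_e|² = p₀² + p'² − 2p₀p'cos θ
|p⃗_e|² = (1.7091e-22)² + (1.3682e-22)² − 2·1.7091e-22·1.3682e-22·cos(53°)
|p⃗_e| = 1.4066e-22 kg·m/s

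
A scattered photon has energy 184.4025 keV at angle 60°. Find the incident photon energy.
225.0000 keV

Convert final energy to wavelength (hc ≈ 1239.842 keV·pm):
λ' = hc/E' = 1239.842 / 184.4025 = 6.7236 pm

Calculate the Compton shift:
Δλ = λ_C(1 - cos(60°))
Δλ = 2.4263 × (1 - cos(60°))
Δλ = 1.2132 pm

Initial wavelength:
λ = λ' - Δλ = 6.7236 - 1.2132 = 5.5104 pm

Initial energy:
E = hc/λ = 1239.842 / 5.5104 = 225.0000 keV

(Intermediate values are shown rounded; full precision is carried through to the final answer.)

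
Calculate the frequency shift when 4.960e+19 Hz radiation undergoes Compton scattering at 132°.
1.990e+19 Hz (decrease)

Convert frequency to wavelength (c = 299792458 m/s):
λ₀ = c/f₀ = 299792458/4.960e+19 = 6.0442028e-12 m = 6.0442 pm

Calculate Compton shift:
Δλ = λ_C(1 - cos(132°)) = 4.0498 pm

Final wavelength:
λ' = λ₀ + Δλ = 6.0442 + 4.0498 = 10.0940 pm

Final frequency:
f' = c/λ' = 299792458/1.0094031e-11 = 2.9699973e+19 Hz

Frequency shift (decrease):
Δf = f₀ - f' = 4.960e+19 - 2.9699973e+19 = 1.990e+19 Hz

(Intermediate values are shown rounded; full precision is carried through to the final answer.)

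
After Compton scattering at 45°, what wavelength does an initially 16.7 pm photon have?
17.4106 pm

Using the Compton formula: λ' = λ + λ_C(1 − cos θ)

For θ = 45°, cos θ = √2/2 (exact) ≈ 0.7071, so:
1 − cos 45° = 1 − (√2/2) ≈ 0.2929

Δλ = λ_C × 0.2929 = 2.4263 × 0.2929 = 0.7106 pm

λ' = 16.7 + 0.7106 = 17.4106 pm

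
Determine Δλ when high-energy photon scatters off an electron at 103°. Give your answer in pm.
2.9721 pm

Using the Compton scattering formula:
Δλ = λ_C(1 - cos θ)

where λ_C = h/(m_e·c) ≈ 2.4263 pm is the Compton wavelength of an electron.

For θ = 103°:
cos(103°) = -0.2250
1 - cos(103°) = 1.2250

Δλ = 2.4263 × 1.2250
Δλ = 2.9721 pm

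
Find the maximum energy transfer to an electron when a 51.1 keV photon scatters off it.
8.5167 keV

Maximum energy transfer occurs at θ = 180° (backscattering).

Initial photon: E₀ = 51.1 keV → λ₀ = 24.2631 pm

Maximum Compton shift (at 180°):
Δλ_max = 2λ_C = 2 × 2.4263 = 4.8526 pm

Final wavelength:
λ' = 24.2631 + 4.8526 = 29.1157 pm

Minimum photon energy (maximum energy to electron):
E'_min = hc/λ' = 42.5833 keV

Maximum electron kinetic energy:
K_max = E₀ - E'_min = 51.1000 - 42.5833 = 8.5167 keV

(Intermediate values are shown rounded; full precision is carried through to the final answer.)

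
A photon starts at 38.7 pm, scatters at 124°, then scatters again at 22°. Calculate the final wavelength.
42.6598 pm

Apply Compton shift twice:

First scattering at θ₁ = 124°:
Δλ₁ = λ_C(1 - cos(124°))
Δλ₁ = 2.4263 × 1.5592
Δλ₁ = 3.7831 pm

After first scattering:
λ₁ = 38.7 + 3.7831 = 42.4831 pm

Second scattering at θ₂ = 22°:
Δλ₂ = λ_C(1 - cos(22°))
Δλ₂ = 2.4263 × 0.0728
Δλ₂ = 0.1767 pm

Final wavelength:
λ₂ = 42.4831 + 0.1767 = 42.6598 pm

Total shift: Δλ_total = 3.7831 + 0.1767 = 3.9598 pm

(Intermediate values are shown rounded; full precision is carried through to the final answer.)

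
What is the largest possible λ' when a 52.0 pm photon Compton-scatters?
56.8526 pm (at θ = 180°)

The Compton shift is Δλ = λ_C(1 − cos θ).

Since cos θ ranges from −1 to 1, the factor (1 − cos θ) ranges from 0 to 2; the maximum shift occurs at θ = 180° (backscattering):
Δλ_max = 2λ_C = 2 × 2.4263 pm = 4.8526 pm

Maximum scattered wavelength:
λ'_max = λ₀ + Δλ_max = 52.0 + 4.8526 = 56.8526 pm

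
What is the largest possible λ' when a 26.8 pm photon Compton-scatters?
31.6526 pm (at θ = 180°)

The Compton shift is Δλ = λ_C(1 − cos θ).

Since cos θ ranges from −1 to 1, the factor (1 − cos θ) ranges from 0 to 2; the maximum shift occurs at θ = 180° (backscattering):
Δλ_max = 2λ_C = 2 × 2.4263 pm = 4.8526 pm

Maximum scattered wavelength:
λ'_max = λ₀ + Δλ_max = 26.8 + 4.8526 = 31.6526 pm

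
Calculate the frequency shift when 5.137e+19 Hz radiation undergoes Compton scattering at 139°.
2.167e+19 Hz (decrease)

Convert frequency to wavelength (c = 299792458 m/s):
λ₀ = c/f₀ = 299792458/5.137e+19 = 5.8359443e-12 m = 5.8359 pm

Calculate Compton shift:
Δλ = λ_C(1 - cos(139°)) = 4.2575 pm

Final wavelength:
λ' = λ₀ + Δλ = 5.8359 + 4.2575 = 10.0934 pm

Final frequency:
f' = c/λ' = 299792458/1.0093414e-11 = 2.9701789e+19 Hz

Frequency shift (decrease):
Δf = f₀ - f' = 5.137e+19 - 2.9701789e+19 = 2.167e+19 Hz

(Intermediate values are shown rounded; full precision is carried through to the final answer.)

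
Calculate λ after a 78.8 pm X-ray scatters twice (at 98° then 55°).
82.5986 pm

Apply Compton shift twice:

First scattering at θ₁ = 98°:
Δλ₁ = λ_C(1 - cos(98°))
Δλ₁ = 2.4263 × 1.1392
Δλ₁ = 2.7640 pm

After first scattering:
λ₁ = 78.8 + 2.7640 = 81.5640 pm

Second scattering at θ₂ = 55°:
Δλ₂ = λ_C(1 - cos(55°))
Δλ₂ = 2.4263 × 0.4264
Δλ₂ = 1.0346 pm

Final wavelength:
λ₂ = 81.5640 + 1.0346 = 82.5986 pm

Total shift: Δλ_total = 2.7640 + 1.0346 = 3.7986 pm

(Intermediate values are shown rounded; full precision is carried through to the final answer.)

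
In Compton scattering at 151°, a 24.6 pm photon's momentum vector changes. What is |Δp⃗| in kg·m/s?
4.8097e-23 kg·m/s

Photon momentum magnitude is p = h/λ.

Initial momentum:
p₀ = h/λ = 6.6261e-34/2.4600e-11 = 2.6935e-23 kg·m/s

After scattering:
λ' = λ + Δλ = 24.6 + 4.5484 = 29.1484 pm
p' = h/λ' = 6.6261e-34/2.9148e-11 = 2.2732e-23 kg·m/s

Momentum is a vector; the scattered photon's direction makes angle θ = 151° with the incident direction. The magnitude of the vector change Δp⃗ = p⃗₀ − p⃗' is found from the law of cosines:
|Δp⃗|² = p₀² + p'² − 2p₀p'cos θ
|Δp⃗|² = (2.6935e-23)² + (2.2732e-23)² − 2·2.6935e-23·2.2732e-23·cos(151°)
|Δp⃗| = 4.8097e-23 kg·m/s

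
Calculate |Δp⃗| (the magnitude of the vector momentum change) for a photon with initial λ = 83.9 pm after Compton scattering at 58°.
7.6069e-24 kg·m/s

Photon momentum magnitude is p = h/λ.

Initial momentum:
p₀ = h/λ = 6.6261e-34/8.3900e-11 = 7.8976e-24 kg·m/s

After scattering:
λ' = λ + Δλ = 83.9 + 1.1406 = 85.0406 pm
p' = h/λ' = 6.6261e-34/8.5041e-11 = 7.7917e-24 kg·m/s

Momentum is a vector; the scattered photon's direction makes angle θ = 58° with the incident direction. The magnitude of the vector change Δp⃗ = p⃗₀ − p⃗' is found from the law of cosines:
|Δp⃗|² = p₀² + p'² − 2p₀p'cos θ
|Δp⃗|² = (7.8976e-24)² + (7.7917e-24)² − 2·7.8976e-24·7.7917e-24·cos(58°)
|Δp⃗| = 7.6069e-24 kg·m/s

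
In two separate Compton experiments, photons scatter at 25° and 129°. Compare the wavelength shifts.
129° produces the larger shift by a factor of 17.390

Calculate both shifts using Δλ = λ_C(1 - cos θ):

For θ₁ = 25°:
Δλ₁ = 2.4263 × (1 - cos(25°))
Δλ₁ = 2.4263 × 0.0937
Δλ₁ = 0.2273 pm

For θ₂ = 129°:
Δλ₂ = 2.4263 × (1 - cos(129°))
Δλ₂ = 2.4263 × 1.6293
Δλ₂ = 3.9532 pm

The 129° angle produces the larger shift.
Ratio: 3.9532/0.2273 = 17.390

(Intermediate values are shown rounded; full precision is carried through to the final answer.)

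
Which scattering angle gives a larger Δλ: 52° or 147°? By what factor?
147° produces the larger shift by a factor of 4.784

Calculate both shifts using Δλ = λ_C(1 - cos θ):

For θ₁ = 52°:
Δλ₁ = 2.4263 × (1 - cos(52°))
Δλ₁ = 2.4263 × 0.3843
Δλ₁ = 0.9325 pm

For θ₂ = 147°:
Δλ₂ = 2.4263 × (1 - cos(147°))
Δλ₂ = 2.4263 × 1.8387
Δλ₂ = 4.4612 pm

The 147° angle produces the larger shift.
Ratio: 4.4612/0.9325 = 4.784

(Intermediate values are shown rounded; full precision is carried through to the final answer.)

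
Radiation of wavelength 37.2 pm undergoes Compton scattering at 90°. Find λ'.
39.6263 pm

Using the Compton formula: λ' = λ + λ_C(1 − cos θ)

For θ = 90°, cos θ = 0 (exact) = 0.0000, so:
1 − cos 90° = 1 − (0) = 1.0000

Δλ = λ_C × 1.0000 = 2.4263 × 1.0000 = 2.4263 pm

λ' = 37.2 + 2.4263 = 39.6263 pm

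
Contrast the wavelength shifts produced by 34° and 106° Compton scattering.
106° produces the larger shift by a factor of 7.462

Calculate both shifts using Δλ = λ_C(1 - cos θ):

For θ₁ = 34°:
Δλ₁ = 2.4263 × (1 - cos(34°))
Δλ₁ = 2.4263 × 0.1710
Δλ₁ = 0.4148 pm

For θ₂ = 106°:
Δλ₂ = 2.4263 × (1 - cos(106°))
Δλ₂ = 2.4263 × 1.2756
Δλ₂ = 3.0951 pm

The 106° angle produces the larger shift.
Ratio: 3.0951/0.4148 = 7.462

(Intermediate values are shown rounded; full precision is carried through to the final answer.)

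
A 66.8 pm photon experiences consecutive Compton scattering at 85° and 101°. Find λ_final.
71.9041 pm

Apply Compton shift twice:

First scattering at θ₁ = 85°:
Δλ₁ = λ_C(1 - cos(85°))
Δλ₁ = 2.4263 × 0.9128
Δλ₁ = 2.2148 pm

After first scattering:
λ₁ = 66.8 + 2.2148 = 69.0148 pm

Second scattering at θ₂ = 101°:
Δλ₂ = λ_C(1 - cos(101°))
Δλ₂ = 2.4263 × 1.1908
Δλ₂ = 2.8893 pm

Final wavelength:
λ₂ = 69.0148 + 2.8893 = 71.9041 pm

Total shift: Δλ_total = 2.2148 + 2.8893 = 5.1041 pm

(Intermediate values are shown rounded; full precision is carried through to the final answer.)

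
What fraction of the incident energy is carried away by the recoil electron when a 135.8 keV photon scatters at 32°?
0.0388 (or 3.88%)

Calculate initial and final photon energies:

Initial: E₀ = 135.8 keV → λ₀ = 9.1299 pm
Compton shift: Δλ = 0.3687 pm
Final wavelength: λ' = 9.4986 pm
Final energy: E' = 130.5290 keV

Fractional energy loss:
(E₀ - E')/E₀ = (135.8000 - 130.5290)/135.8000
= 5.2710/135.8000
= 0.0388
= 3.88%

(Intermediate values are shown rounded; full precision is carried through to the final answer.)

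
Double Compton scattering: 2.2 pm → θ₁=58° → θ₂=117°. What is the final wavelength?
6.8684 pm

Apply Compton shift twice:

First scattering at θ₁ = 58°:
Δλ₁ = λ_C(1 - cos(58°))
Δλ₁ = 2.4263 × 0.4701
Δλ₁ = 1.1406 pm

After first scattering:
λ₁ = 2.2 + 1.1406 = 3.3406 pm

Second scattering at θ₂ = 117°:
Δλ₂ = λ_C(1 - cos(117°))
Δλ₂ = 2.4263 × 1.4540
Δλ₂ = 3.5278 pm

Final wavelength:
λ₂ = 3.3406 + 3.5278 = 6.8684 pm

Total shift: Δλ_total = 1.1406 + 3.5278 = 4.6684 pm

(Intermediate values are shown rounded; full precision is carried through to the final answer.)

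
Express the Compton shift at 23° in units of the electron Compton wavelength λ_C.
0.0795 λ_C

The Compton shift formula is:
Δλ = λ_C(1 - cos θ)

Dividing both sides by λ_C:
Δλ/λ_C = 1 - cos θ

For θ = 23°:
Δλ/λ_C = 1 - cos(23°)
Δλ/λ_C = 1 - 0.9205
Δλ/λ_C = 0.0795

This means the shift is 0.0795 × λ_C = 0.1929 pm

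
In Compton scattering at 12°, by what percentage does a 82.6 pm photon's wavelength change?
0.0642%

Calculate the Compton shift:
Δλ = λ_C(1 - cos(12°))
Δλ = 2.4263 × (1 - cos(12°))
Δλ = 2.4263 × 0.0219
Δλ = 0.0530 pm

Percentage change:
(Δλ/λ₀) × 100 = (0.0530/82.6) × 100
= 0.0642%

(Intermediate values are shown rounded; full precision is carried through to the final answer.)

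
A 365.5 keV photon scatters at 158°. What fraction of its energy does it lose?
0.5796 (or 57.96%)

Calculate initial and final photon energies:

Initial: E₀ = 365.5 keV → λ₀ = 3.3922 pm
Compton shift: Δλ = 4.6759 pm
Final wavelength: λ' = 8.0681 pm
Final energy: E' = 153.6716 keV

Fractional energy loss:
(E₀ - E')/E₀ = (365.5000 - 153.6716)/365.5000
= 211.8284/365.5000
= 0.5796
= 57.96%

(Intermediate values are shown rounded; full precision is carried through to the final answer.)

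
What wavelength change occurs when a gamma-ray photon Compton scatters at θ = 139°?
4.2575 pm

Using the Compton scattering formula:
Δλ = λ_C(1 - cos θ)

where λ_C = h/(m_e·c) ≈ 2.4263 pm is the Compton wavelength of an electron.

For θ = 139°:
cos(139°) = -0.7547
1 - cos(139°) = 1.7547

Δλ = 2.4263 × 1.7547
Δλ = 4.2575 pm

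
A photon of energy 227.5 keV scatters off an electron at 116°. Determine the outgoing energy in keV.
138.6881 keV

First convert energy to wavelength:
λ = hc/E, with hc ≈ 1239.842 keV·pm (i.e. 1239.842 eV·nm)

For E = 227.5 keV = 227500 eV:
λ = 1239.842 keV·pm / 227.5 keV
λ = 5.4499 pm

Calculate the Compton shift:
Δλ = λ_C(1 - cos(116°)) = 2.4263 × 1.4384
Δλ = 3.4899 pm

Final wavelength:
λ' = 5.4499 + 3.4899 = 8.9398 pm

Final energy:
E' = hc/λ' = 1239.842 / 8.9398 = 138.6881 keV

(Intermediate values are shown rounded; full precision is carried through to the final answer.)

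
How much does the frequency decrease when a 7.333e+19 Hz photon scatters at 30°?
5.401e+18 Hz (decrease)

Convert frequency to wavelength (c = 299792458 m/s):
λ₀ = c/f₀ = 299792458/7.333e+19 = 4.0882648e-12 m = 4.0883 pm

Calculate Compton shift:
Δλ = λ_C(1 - cos(30°)) = 0.3251 pm

Final wavelength:
λ' = λ₀ + Δλ = 4.0883 + 0.3251 = 4.4133 pm

Final frequency:
f' = c/λ' = 299792458/4.4133287e-12 = 6.7928875e+19 Hz

Frequency shift (decrease):
Δf = f₀ - f' = 7.333e+19 - 6.7928875e+19 = 5.401e+18 Hz

(Intermediate values are shown rounded; full precision is carried through to the final answer.)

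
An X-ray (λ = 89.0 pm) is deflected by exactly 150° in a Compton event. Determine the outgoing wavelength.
93.5276 pm

Using the Compton formula: λ' = λ + λ_C(1 − cos θ)

For θ = 150°, cos θ = -√3/2 (exact) ≈ -0.8660, so:
1 − cos 150° = 1 − (-√3/2) ≈ 1.8660

Δλ = λ_C × 1.8660 = 2.4263 × 1.8660 = 4.5276 pm

λ' = 89.0 + 4.5276 = 93.5276 pm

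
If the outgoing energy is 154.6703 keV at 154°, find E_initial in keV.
363.7001 keV

Convert final energy to wavelength (hc ≈ 1239.842 keV·pm):
λ' = hc/E' = 1239.842 / 154.6703 = 8.0160 pm

Calculate the Compton shift:
Δλ = λ_C(1 - cos(154°))
Δλ = 2.4263 × (1 - cos(154°))
Δλ = 4.6071 pm

Initial wavelength:
λ = λ' - Δλ = 8.0160 - 4.6071 = 3.4090 pm

Initial energy:
E = hc/λ = 1239.842 / 3.4090 = 363.7001 keV

(Intermediate values are shown rounded; full precision is carried through to the final answer.)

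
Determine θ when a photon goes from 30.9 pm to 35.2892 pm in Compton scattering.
144.00°

First find the wavelength shift:
Δλ = λ' - λ = 35.2892 - 30.9 = 4.3892 pm

Using Δλ = λ_C(1 - cos θ), with λ_C = h/(m_e·c) ≈ 2.42631024 pm:
cos θ = 1 - Δλ/λ_C
cos θ = 1 - 4.3892/2.42631024
cos θ = -0.809002

θ = arccos(-0.809002)
θ = 144.00°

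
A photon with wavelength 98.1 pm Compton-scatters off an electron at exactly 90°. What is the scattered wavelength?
100.5263 pm

Using the Compton formula: λ' = λ + λ_C(1 − cos θ)

For θ = 90°, cos θ = 0 (exact) = 0.0000, so:
1 − cos 90° = 1 − (0) = 1.0000

Δλ = λ_C × 1.0000 = 2.4263 × 1.0000 = 2.4263 pm

λ' = 98.1 + 2.4263 = 100.5263 pm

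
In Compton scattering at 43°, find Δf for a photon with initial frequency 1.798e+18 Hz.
7.002e+15 Hz (decrease)

Convert frequency to wavelength (c = 299792458 m/s):
λ₀ = c/f₀ = 299792458/1.798e+18 = 1.6673663e-10 m = 166.7366 pm

Calculate Compton shift:
Δλ = λ_C(1 - cos(43°)) = 0.6518 pm

Final wavelength:
λ' = λ₀ + Δλ = 166.7366 + 0.6518 = 167.3884 pm

Final frequency:
f' = c/λ' = 299792458/1.6738845e-10 = 1.7909985e+18 Hz

Frequency shift (decrease):
Δf = f₀ - f' = 1.798e+18 - 1.7909985e+18 = 7.002e+15 Hz

(Intermediate values are shown rounded; full precision is carried through to the final answer.)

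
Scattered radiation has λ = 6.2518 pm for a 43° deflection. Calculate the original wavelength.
5.6000 pm

From λ' = λ + Δλ, we have λ = λ' - Δλ

First calculate the Compton shift:
Δλ = λ_C(1 - cos θ)
Δλ = 2.4263 × (1 - cos(43°))
Δλ = 2.4263 × 0.2686
Δλ = 0.6518 pm

Initial wavelength:
λ = λ' - Δλ
λ = 6.2518 - 0.6518
λ = 5.6000 pm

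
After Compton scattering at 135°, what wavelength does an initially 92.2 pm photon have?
96.3420 pm

Using the Compton formula: λ' = λ + λ_C(1 − cos θ)

For θ = 135°, cos θ = -√2/2 (exact) ≈ -0.7071, so:
1 − cos 135° = 1 − (-√2/2) ≈ 1.7071

Δλ = λ_C × 1.7071 = 2.4263 × 1.7071 = 4.1420 pm

λ' = 92.2 + 4.1420 = 96.3420 pm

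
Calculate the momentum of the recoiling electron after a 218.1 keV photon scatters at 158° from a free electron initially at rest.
1.7748e-22 kg·m/s

The electron is initially at rest, so by conservation of momentum:
p⃗_e = p⃗₀ − p⃗'  (incident photon momentum minus scattered photon momentum)

Photon momentum magnitudes (p = h/λ = E/c):
λ₀ = hc/E₀ = 5.6847 pm → p₀ = h/λ₀ = 1.1656e-22 kg·m/s
Δλ = λ_C(1 − cos 158°) = 4.6759 pm
λ' = 10.3607 pm → p' = h/λ' = 6.3954e-23 kg·m/s

The scattered photon makes angle θ = 158° with the incident direction, so by the law of cosines:
|p⃗_e|² = p₀² + p'² − 2p₀p'cos θ
|p⃗_e|² = (1.1656e-22)² + (6.3954e-23)² − 2·1.1656e-22·6.3954e-23·cos(158°)
|p⃗_e| = 1.7748e-22 kg·m/s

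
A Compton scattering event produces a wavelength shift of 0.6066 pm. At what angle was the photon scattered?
41.41°

From the Compton formula Δλ = λ_C(1 - cos θ), we can solve for θ:

cos θ = 1 - Δλ/λ_C

Given:
- Δλ = 0.6066 pm
- λ_C = h/(m_e·c) ≈ 2.42631024 pm

cos θ = 1 - 0.6066/2.42631024
cos θ = 1 - 0.250009
cos θ = 0.749991

θ = arccos(0.749991)
θ = 41.41°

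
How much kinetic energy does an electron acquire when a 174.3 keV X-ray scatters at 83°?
40.1743 keV

By energy conservation: K_e = E_initial - E_final

First find the scattered photon energy:
Initial wavelength: λ = hc/E = 7.1133 pm
Compton shift: Δλ = λ_C(1 - cos(83°)) = 2.1306 pm
Final wavelength: λ' = 7.1133 + 2.1306 = 9.2439 pm
Final photon energy: E' = hc/λ' = 134.1257 keV

Electron kinetic energy:
K_e = E - E' = 174.3000 - 134.1257 = 40.1743 keV

(Intermediate values are shown rounded; full precision is carried through to the final answer.)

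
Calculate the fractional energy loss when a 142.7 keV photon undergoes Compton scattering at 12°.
0.0061 (or 0.61%)

Calculate initial and final photon energies:

Initial: E₀ = 142.7 keV → λ₀ = 8.6885 pm
Compton shift: Δλ = 0.0530 pm
Final wavelength: λ' = 8.7415 pm
Final energy: E' = 141.8345 keV

Fractional energy loss:
(E₀ - E')/E₀ = (142.7000 - 141.8345)/142.7000
= 0.8655/142.7000
= 0.0061
= 0.61%

(Intermediate values are shown rounded; full precision is carried through to the final answer.)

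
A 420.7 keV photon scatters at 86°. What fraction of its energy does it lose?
0.4337 (or 43.37%)

Calculate initial and final photon energies:

Initial: E₀ = 420.7 keV → λ₀ = 2.9471 pm
Compton shift: Δλ = 2.2571 pm
Final wavelength: λ' = 5.2042 pm
Final energy: E' = 238.2409 keV

Fractional energy loss:
(E₀ - E')/E₀ = (420.7000 - 238.2409)/420.7000
= 182.4591/420.7000
= 0.4337
= 43.37%

(Intermediate values are shown rounded; full precision is carried through to the final answer.)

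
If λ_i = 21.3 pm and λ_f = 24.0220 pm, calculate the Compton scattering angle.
97.00°

First find the wavelength shift:
Δλ = λ' - λ = 24.0220 - 21.3 = 2.7220 pm

Using Δλ = λ_C(1 - cos θ), with λ_C = h/(m_e·c) ≈ 2.42631024 pm:
cos θ = 1 - Δλ/λ_C
cos θ = 1 - 2.7220/2.42631024
cos θ = -0.121868

θ = arccos(-0.121868)
θ = 97.00°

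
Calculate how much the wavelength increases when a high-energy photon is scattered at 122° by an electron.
3.7121 pm

Using the Compton scattering formula:
Δλ = λ_C(1 - cos θ)

where λ_C = h/(m_e·c) ≈ 2.4263 pm is the Compton wavelength of an electron.

For θ = 122°:
cos(122°) = -0.5299
1 - cos(122°) = 1.5299

Δλ = 2.4263 × 1.5299
Δλ = 3.7121 pm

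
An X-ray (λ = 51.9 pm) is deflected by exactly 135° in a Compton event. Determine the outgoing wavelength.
56.0420 pm

Using the Compton formula: λ' = λ + λ_C(1 − cos θ)

For θ = 135°, cos θ = -√2/2 (exact) ≈ -0.7071, so:
1 − cos 135° = 1 − (-√2/2) ≈ 1.7071

Δλ = λ_C × 1.7071 = 2.4263 × 1.7071 = 4.1420 pm

λ' = 51.9 + 4.1420 = 56.0420 pm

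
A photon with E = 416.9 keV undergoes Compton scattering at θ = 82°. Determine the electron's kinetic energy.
171.9972 keV

By energy conservation: K_e = E_initial - E_final

First find the scattered photon energy:
Initial wavelength: λ = hc/E = 2.9740 pm
Compton shift: Δλ = λ_C(1 - cos(82°)) = 2.0886 pm
Final wavelength: λ' = 2.9740 + 2.0886 = 5.0626 pm
Final photon energy: E' = hc/λ' = 244.9028 keV

Electron kinetic energy:
K_e = E - E' = 416.9000 - 244.9028 = 171.9972 keV

(Intermediate values are shown rounded; full precision is carried through to the final answer.)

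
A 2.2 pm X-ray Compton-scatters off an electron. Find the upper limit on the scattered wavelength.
7.0526 pm (at θ = 180°)

The Compton shift is Δλ = λ_C(1 − cos θ).

Since cos θ ranges from −1 to 1, the factor (1 − cos θ) ranges from 0 to 2; the maximum shift occurs at θ = 180° (backscattering):
Δλ_max = 2λ_C = 2 × 2.4263 pm = 4.8526 pm

Maximum scattered wavelength:
λ'_max = λ₀ + Δλ_max = 2.2 + 4.8526 = 7.0526 pm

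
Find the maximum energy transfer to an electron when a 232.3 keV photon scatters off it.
110.6260 keV

Maximum energy transfer occurs at θ = 180° (backscattering).

Initial photon: E₀ = 232.3 keV → λ₀ = 5.3372 pm

Maximum Compton shift (at 180°):
Δλ_max = 2λ_C = 2 × 2.4263 = 4.8526 pm

Final wavelength:
λ' = 5.3372 + 4.8526 = 10.1899 pm

Minimum photon energy (maximum energy to electron):
E'_min = hc/λ' = 121.6740 keV

Maximum electron kinetic energy:
K_max = E₀ - E'_min = 232.3000 - 121.6740 = 110.6260 keV

(Intermediate values are shown rounded; full precision is carried through to the final answer.)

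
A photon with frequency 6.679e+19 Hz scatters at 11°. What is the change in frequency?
6.568e+17 Hz (decrease)

Convert frequency to wavelength (c = 299792458 m/s):
λ₀ = c/f₀ = 299792458/6.679e+19 = 4.4885830e-12 m = 4.4886 pm

Calculate Compton shift:
Δλ = λ_C(1 - cos(11°)) = 0.0446 pm

Final wavelength:
λ' = λ₀ + Δλ = 4.4886 + 0.0446 = 4.5332 pm

Final frequency:
f' = c/λ' = 299792458/4.5331611e-12 = 6.6133201e+19 Hz

Frequency shift (decrease):
Δf = f₀ - f' = 6.679e+19 - 6.6133201e+19 = 6.568e+17 Hz

(Intermediate values are shown rounded; full precision is carried through to the final answer.)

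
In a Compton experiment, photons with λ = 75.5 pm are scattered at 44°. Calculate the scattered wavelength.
76.1810 pm

Using the Compton scattering formula:
λ' = λ + Δλ = λ + λ_C(1 - cos θ)

Given:
- Initial wavelength λ = 75.5 pm
- Scattering angle θ = 44°
- Compton wavelength λ_C ≈ 2.4263 pm

Calculate the shift:
Δλ = 2.4263 × (1 - cos(44°))
Δλ = 2.4263 × 0.2807
Δλ = 0.6810 pm

Final wavelength:
λ' = 75.5 + 0.6810 = 76.1810 pm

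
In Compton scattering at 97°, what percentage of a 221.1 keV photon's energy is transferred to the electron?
0.3268 (or 32.68%)

Calculate initial and final photon energies:

Initial: E₀ = 221.1 keV → λ₀ = 5.6076 pm
Compton shift: Δλ = 2.7220 pm
Final wavelength: λ' = 8.3296 pm
Final energy: E' = 148.8475 keV

Fractional energy loss:
(E₀ - E')/E₀ = (221.1000 - 148.8475)/221.1000
= 72.2525/221.1000
= 0.3268
= 32.68%

(Intermediate values are shown rounded; full precision is carried through to the final answer.)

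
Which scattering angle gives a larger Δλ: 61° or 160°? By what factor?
160° produces the larger shift by a factor of 3.765

Calculate both shifts using Δλ = λ_C(1 - cos θ):

For θ₁ = 61°:
Δλ₁ = 2.4263 × (1 - cos(61°))
Δλ₁ = 2.4263 × 0.5152
Δλ₁ = 1.2500 pm

For θ₂ = 160°:
Δλ₂ = 2.4263 × (1 - cos(160°))
Δλ₂ = 2.4263 × 1.9397
Δλ₂ = 4.7063 pm

The 160° angle produces the larger shift.
Ratio: 4.7063/1.2500 = 3.765

(Intermediate values are shown rounded; full precision is carried through to the final answer.)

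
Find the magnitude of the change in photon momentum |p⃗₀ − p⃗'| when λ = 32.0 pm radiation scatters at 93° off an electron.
2.8949e-23 kg·m/s

Photon momentum magnitude is p = h/λ.

Initial momentum:
p₀ = h/λ = 6.6261e-34/3.2000e-11 = 2.0706e-23 kg·m/s

After scattering:
λ' = λ + Δλ = 32.0 + 2.5533 = 34.5533 pm
p' = h/λ' = 6.6261e-34/3.4553e-11 = 1.9176e-23 kg·m/s

Momentum is a vector; the scattered photon's direction makes angle θ = 93° with the incident direction. The magnitude of the vector change Δp⃗ = p⃗₀ − p⃗' is found from the law of cosines:
|Δp⃗|² = p₀² + p'² − 2p₀p'cos θ
|Δp⃗|² = (2.0706e-23)² + (1.9176e-23)² − 2·2.0706e-23·1.9176e-23·cos(93°)
|Δp⃗| = 2.8949e-23 kg·m/s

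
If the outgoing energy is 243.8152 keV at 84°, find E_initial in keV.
425.6999 keV

Convert final energy to wavelength (hc ≈ 1239.842 keV·pm):
λ' = hc/E' = 1239.842 / 243.8152 = 5.0852 pm

Calculate the Compton shift:
Δλ = λ_C(1 - cos(84°))
Δλ = 2.4263 × (1 - cos(84°))
Δλ = 2.1727 pm

Initial wavelength:
λ = λ' - Δλ = 5.0852 - 2.1727 = 2.9125 pm

Initial energy:
E = hc/λ = 1239.842 / 2.9125 = 425.6999 keV

(Intermediate values are shown rounded; full precision is carried through to the final answer.)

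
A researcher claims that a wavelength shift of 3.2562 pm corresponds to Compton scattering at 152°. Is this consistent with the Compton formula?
No, inconsistent

Calculate the expected shift for θ = 152°:

Δλ_expected = λ_C(1 - cos(152°))
Δλ_expected = 2.4263 × (1 - cos(152°))
Δλ_expected = 2.4263 × 1.8829
Δλ_expected = 4.5686 pm

Given shift: 3.2562 pm
Expected shift: 4.5686 pm
Difference: 1.3125 pm

The values do not match. The given shift corresponds to θ ≈ 110.0°, not 152°.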